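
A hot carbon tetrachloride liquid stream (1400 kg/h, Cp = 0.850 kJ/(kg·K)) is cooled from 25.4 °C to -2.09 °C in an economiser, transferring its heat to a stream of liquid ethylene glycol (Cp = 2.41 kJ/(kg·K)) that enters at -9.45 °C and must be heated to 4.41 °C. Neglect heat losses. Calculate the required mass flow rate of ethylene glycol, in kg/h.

ṁ_c = 979 kg/h

Heat released by hot stream: Q = 1400 × 0.850 × (25.4 − -2.09) = 32713 kJ/h
Energy balance on cold side (adiabatic exchanger): Q = ṁ_c·Cp_c·(T_c,out − T_c,in)
ṁ_c = 32713 / [2.41 × (4.41 − -9.45)] = 979.36 kg/h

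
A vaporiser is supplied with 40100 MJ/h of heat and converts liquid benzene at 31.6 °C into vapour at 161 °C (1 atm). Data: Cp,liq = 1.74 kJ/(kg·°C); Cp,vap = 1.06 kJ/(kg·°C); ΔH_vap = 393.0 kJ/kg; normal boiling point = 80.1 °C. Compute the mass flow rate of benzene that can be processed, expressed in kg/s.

Δh = 1.74×(80.1−31.6) + 393.0 + 1.06×(161−80.1) = 563.14 kJ/kg
Q = 40100 MJ/h = 11139 kJ/s = 11139 kJ/s
ṁ = Q/Δh = 11139 / 563.14 = 19.78 kg/s

ṁ = 19.8 kg/s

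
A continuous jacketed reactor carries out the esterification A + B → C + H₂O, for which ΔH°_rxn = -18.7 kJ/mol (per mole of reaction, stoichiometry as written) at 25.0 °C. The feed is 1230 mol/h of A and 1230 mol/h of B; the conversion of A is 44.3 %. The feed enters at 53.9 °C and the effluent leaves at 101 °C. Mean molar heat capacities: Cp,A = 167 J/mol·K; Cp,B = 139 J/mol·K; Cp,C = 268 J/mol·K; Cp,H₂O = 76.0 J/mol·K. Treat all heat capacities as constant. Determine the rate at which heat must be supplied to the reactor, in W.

Extent of reaction ξ = 0.443 × 1230 = 544.89 mol/h
Reaction term: ξ·ΔH°_rxn = 544.89 × -18.7 = -10189 kJ/h
Sensible, feed 53.9→25 °C: -10877 kJ/h
Outlet flows (mol/h): A 685.11, B 685.11, C 544.89, H₂O 544.89
Sensible, products 25→101 °C: 30179 kJ/h
Q = ΔH = 9111.7 kJ/h = 2.531 kW
Heat supplied = 2531 W

Q_in = 2530 W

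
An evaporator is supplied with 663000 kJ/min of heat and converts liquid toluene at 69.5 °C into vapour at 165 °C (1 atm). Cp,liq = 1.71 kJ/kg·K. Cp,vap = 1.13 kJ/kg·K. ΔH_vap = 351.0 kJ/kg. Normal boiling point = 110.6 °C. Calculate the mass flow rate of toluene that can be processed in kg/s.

ṁ = 22.9 kg/s

Δh = 1.71×(110.6−69.5) + 351.0 + 1.13×(165−110.6) = 482.75 kJ/kg
Q = 663000 kJ/min = 11050 kJ/s = 11050 kJ/s
ṁ = Q/Δh = 11050 / 482.75 = 22.89 kg/s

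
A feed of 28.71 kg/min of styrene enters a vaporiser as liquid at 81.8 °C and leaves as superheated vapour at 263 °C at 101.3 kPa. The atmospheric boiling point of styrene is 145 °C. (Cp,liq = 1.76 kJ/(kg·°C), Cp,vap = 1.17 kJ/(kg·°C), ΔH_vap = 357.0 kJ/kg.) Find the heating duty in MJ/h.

liquid 81.8→145 °C: 111.23 kJ/kg
vaporisation at 145 °C: 357 kJ/kg
vapour 145→263 °C: 138.06 kJ/kg
Δh = 111.23 + 357 + 138.06 = 606.29 kJ/kg
Q = ṁ·Δh = 28.71 kg/min × 606.29 kJ/kg = 17407 kJ/min
|Q| = 290.11 kW = 1044.4 MJ/h

Q = 1040 MJ/h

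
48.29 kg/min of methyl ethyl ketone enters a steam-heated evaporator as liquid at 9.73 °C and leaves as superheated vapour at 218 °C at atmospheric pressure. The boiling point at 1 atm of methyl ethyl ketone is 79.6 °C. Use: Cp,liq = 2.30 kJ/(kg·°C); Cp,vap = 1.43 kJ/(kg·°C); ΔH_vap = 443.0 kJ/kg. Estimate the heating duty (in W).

liquid 9.73→79.6 °C: 160.7 kJ/kg
vaporisation at 79.6 °C: 443 kJ/kg
vapour 79.6→218 °C: 197.91 kJ/kg
Δh = 160.7 + 443 + 197.91 = 801.61 kJ/kg
Q = ṁ·Δh = 48.29 kg/min × 801.61 kJ/kg = 38710 kJ/min
|Q| = 645.16 kW = 645160 W

Q = 645000 W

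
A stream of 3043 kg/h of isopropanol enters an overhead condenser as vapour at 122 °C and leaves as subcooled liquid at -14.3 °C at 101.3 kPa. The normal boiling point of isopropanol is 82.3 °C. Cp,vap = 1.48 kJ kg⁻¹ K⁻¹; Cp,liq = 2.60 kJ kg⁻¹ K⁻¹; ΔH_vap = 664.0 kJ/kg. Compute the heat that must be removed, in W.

vapour 122→82.3 °C: -58.756 kJ/kg
condensation at 82.3 °C: -664 kJ/kg
liquid 82.3→-14.3 °C: -251.16 kJ/kg
Δh = -58.756 + -664 + -251.16 = -973.92 kJ/kg
Q = ṁ·Δh = 3043 kg/h × -973.92 kJ/kg = -2.9636e+06 kJ/h
|Q| = 823.23 kW = 823230 W

Q_c = 823000 W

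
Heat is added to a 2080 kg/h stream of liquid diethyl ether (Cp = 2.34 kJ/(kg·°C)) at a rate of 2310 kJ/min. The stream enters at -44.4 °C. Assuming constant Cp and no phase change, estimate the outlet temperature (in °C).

T_out = -15.9 °C

Q = 2310 kJ/min = 138600 kJ/h
ΔT = Q/(ṁ·Cp) = 138600/(2080×2.34) = 28.476 K
T_out = -44.4 + 28.476 = -15.924 °C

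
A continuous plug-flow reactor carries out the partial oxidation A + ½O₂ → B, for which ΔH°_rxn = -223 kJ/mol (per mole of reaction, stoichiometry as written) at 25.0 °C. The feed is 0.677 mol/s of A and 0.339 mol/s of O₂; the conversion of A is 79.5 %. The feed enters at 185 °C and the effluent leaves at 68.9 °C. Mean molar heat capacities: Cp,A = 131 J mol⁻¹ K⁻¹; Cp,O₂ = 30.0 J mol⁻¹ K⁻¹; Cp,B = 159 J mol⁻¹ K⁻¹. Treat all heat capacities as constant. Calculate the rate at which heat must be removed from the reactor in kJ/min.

Extent of reaction ξ = 0.795 × 0.677 = 0.53822 mol/s
Reaction term: ξ·ΔH°_rxn = 0.53822 × -223 = -120.02 kJ/s
Sensible, feed 185→25 °C: -15.817 kJ/s
Outlet flows (mol/s): A 0.13878, O₂ 0.069892, B 0.53822
Sensible, products 25→68.9 °C: 4.647 kJ/s
Q = ΔH = -131.19 kJ/s = -131.19 kW
Heat removed = 7871.5 kJ/min

Q_out = 7870 kJ/min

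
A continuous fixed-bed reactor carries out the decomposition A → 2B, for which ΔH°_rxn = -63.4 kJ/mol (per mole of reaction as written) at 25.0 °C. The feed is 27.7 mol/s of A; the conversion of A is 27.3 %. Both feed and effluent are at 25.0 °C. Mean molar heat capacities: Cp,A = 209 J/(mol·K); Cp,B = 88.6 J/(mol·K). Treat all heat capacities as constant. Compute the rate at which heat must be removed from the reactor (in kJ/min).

Q_out = 28800 kJ/min

Extent of reaction ξ = 0.273 × 27.7 = 7.5621 mol/s
Reaction term: ξ·ΔH°_rxn = 7.5621 × -63.4 = -479.44 kJ/s
Q = ΔH = -479.44 kJ/s = -479.44 kW
Heat removed = 28766 kJ/min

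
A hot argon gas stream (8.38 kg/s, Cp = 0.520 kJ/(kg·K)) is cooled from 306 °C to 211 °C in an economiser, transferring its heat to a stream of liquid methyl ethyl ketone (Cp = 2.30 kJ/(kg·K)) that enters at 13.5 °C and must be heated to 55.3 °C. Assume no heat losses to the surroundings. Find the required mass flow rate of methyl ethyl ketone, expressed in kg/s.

Heat released by hot stream: Q = 8.38 × 0.520 × (306 − 211) = 413.97 kJ/s
Energy balance on cold side (adiabatic exchanger): Q = ṁ_c·Cp_c·(T_c,out − T_c,in)
ṁ_c = 413.97 / [2.30 × (55.3 − 13.5)] = 4.3059 kg/s

ṁ_c = 4.31 kg/s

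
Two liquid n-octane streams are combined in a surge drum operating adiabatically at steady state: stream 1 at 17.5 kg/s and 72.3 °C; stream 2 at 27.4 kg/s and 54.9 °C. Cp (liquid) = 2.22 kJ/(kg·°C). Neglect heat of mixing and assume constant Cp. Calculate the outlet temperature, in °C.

Adiabatic, steady state ⇒ Σ ṁᵢCp,ᵢ(T_out − Tᵢ) = 0
Σ ṁᵢCp,ᵢTᵢ = 17.5×2.22×72.3 + 27.4×2.22×54.9 = 6148.3
Σ ṁᵢCp,ᵢ = 17.5×2.22 + 27.4×2.22 = 99.678
T_out = 6148.3 / 99.678 = 61.682 °C

T_out = 61.7 °C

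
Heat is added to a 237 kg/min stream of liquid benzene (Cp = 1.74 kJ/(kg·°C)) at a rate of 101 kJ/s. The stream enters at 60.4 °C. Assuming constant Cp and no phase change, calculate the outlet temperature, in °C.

Q = 101 kJ/s = 6060 kJ/min
ΔT = Q/(ṁ·Cp) = 6060/(237×1.74) = 14.695 K
T_out = 60.4 + 14.695 = 75.095 °C

T_out = 75.1 °C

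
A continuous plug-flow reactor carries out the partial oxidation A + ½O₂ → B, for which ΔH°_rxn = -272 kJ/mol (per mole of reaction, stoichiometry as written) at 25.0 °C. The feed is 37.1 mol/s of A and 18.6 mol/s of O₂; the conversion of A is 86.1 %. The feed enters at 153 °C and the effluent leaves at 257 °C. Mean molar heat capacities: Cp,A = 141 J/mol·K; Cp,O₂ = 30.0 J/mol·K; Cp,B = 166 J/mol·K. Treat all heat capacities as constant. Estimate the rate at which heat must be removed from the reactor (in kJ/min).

Extent of reaction ξ = 0.861 × 37.1 = 31.943 mol/s
Reaction term: ξ·ΔH°_rxn = 31.943 × -272 = -8688.5 kJ/s
Sensible, feed 153→25 °C: -741 kJ/s
Outlet flows (mol/s): A 5.1569, O₂ 2.6285, B 31.943
Sensible, products 25→257 °C: 1417.2 kJ/s
Q = ΔH = -8012.3 kJ/s = -8012.3 kW
Heat removed = 480740 kJ/min

Q_out = 481000 kJ/min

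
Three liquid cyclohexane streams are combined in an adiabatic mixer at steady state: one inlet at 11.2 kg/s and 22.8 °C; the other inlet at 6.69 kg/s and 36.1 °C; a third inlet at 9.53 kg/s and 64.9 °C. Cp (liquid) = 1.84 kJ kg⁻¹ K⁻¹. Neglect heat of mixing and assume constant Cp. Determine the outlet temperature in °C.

T_out = 40.7 °C

Energy balance with Q = 0: Σ ṁᵢCp,ᵢ(T_out − Tᵢ) = 0
Σ ṁᵢCp,ᵢTᵢ = 11.2×1.84×22.8 + 6.69×1.84×36.1 + 9.53×1.84×64.9 = 2052.3
Σ ṁᵢCp,ᵢ = 11.2×1.84 + 6.69×1.84 + 9.53×1.84 = 50.453
T_out = 2052.3 / 50.453 = 40.677 °C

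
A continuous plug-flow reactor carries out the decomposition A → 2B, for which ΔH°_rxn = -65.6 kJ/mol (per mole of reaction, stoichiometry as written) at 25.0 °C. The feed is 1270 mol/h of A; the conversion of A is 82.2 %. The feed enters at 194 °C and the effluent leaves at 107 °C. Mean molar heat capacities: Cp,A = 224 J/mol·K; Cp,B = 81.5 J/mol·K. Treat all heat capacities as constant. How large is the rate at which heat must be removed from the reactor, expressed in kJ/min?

Extent of reaction ξ = 0.822 × 1270 = 1043.9 mol/h
Reaction term: ξ·ΔH°_rxn = 1043.9 × -65.6 = -68482 kJ/h
Sensible, feed 194→25 °C: -48077 kJ/h
Outlet flows (mol/h): A 226.06, B 2087.9
Sensible, products 25→107 °C: 18106 kJ/h
Q = ΔH = -98454 kJ/h = -27.348 kW
Heat removed = 1640.9 kJ/min

Q_out = 1640 kJ/min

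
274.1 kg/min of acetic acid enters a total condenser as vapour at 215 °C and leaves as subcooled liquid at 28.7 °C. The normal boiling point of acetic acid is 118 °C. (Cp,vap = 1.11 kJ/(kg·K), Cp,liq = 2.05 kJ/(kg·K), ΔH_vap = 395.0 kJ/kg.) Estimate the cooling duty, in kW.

Q_c = 3130 kW

vapour 215→118 °C: -107.67 kJ/kg
condensation at 118 °C: -395 kJ/kg
liquid 118→28.7 °C: -183.06 kJ/kg
Δh = -107.67 + -395 + -183.06 = -685.74 kJ/kg
Q = ṁ·Δh = 274.1 kg/min × -685.74 kJ/kg = -187960 kJ/min
|Q| = 3132.7 kW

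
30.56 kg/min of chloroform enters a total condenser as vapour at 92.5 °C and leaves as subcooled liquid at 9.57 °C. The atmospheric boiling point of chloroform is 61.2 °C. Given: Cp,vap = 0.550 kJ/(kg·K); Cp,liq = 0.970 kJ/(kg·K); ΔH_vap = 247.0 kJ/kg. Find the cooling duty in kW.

vapour 92.5→61.2 °C: -17.215 kJ/kg
condensation at 61.2 °C: -247 kJ/kg
liquid 61.2→9.57 °C: -50.081 kJ/kg
Δh = -17.215 + -247 + -50.081 = -314.3 kJ/kg
Q = ṁ·Δh = 30.56 kg/min × -314.3 kJ/kg = -9604.9 kJ/min
|Q| = 160.08 kW

Q_c = 160 kW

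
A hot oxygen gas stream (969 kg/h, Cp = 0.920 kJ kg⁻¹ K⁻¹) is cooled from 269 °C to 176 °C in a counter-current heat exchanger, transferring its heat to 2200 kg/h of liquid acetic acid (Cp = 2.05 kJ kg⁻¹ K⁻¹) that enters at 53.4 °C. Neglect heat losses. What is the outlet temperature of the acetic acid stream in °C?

Heat released by hot stream: Q = 969 × 0.920 × (269 − 176) = 82908 kJ/h
Energy balance on cold side (adiabatic exchanger): Q = ṁ_c·Cp_c·(T_c,out − T_c,in)
T_c,out = 53.4 + 82908/(2200 × 2.05) = 71.783 °C

T_c,out = 71.8 °C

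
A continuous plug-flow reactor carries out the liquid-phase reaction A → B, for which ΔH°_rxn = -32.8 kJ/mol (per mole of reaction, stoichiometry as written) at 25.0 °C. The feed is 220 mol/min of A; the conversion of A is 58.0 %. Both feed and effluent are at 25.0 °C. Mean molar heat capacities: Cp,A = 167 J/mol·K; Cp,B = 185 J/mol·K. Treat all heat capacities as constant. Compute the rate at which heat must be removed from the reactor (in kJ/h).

Q_out = 251000 kJ/h

Extent of reaction ξ = 0.580 × 220 = 127.6 mol/min
Reaction term: ξ·ΔH°_rxn = 127.6 × -32.8 = -4185.3 kJ/min
Q = ΔH = -4185.3 kJ/min = -69.755 kW
Heat removed = 251120 kJ/h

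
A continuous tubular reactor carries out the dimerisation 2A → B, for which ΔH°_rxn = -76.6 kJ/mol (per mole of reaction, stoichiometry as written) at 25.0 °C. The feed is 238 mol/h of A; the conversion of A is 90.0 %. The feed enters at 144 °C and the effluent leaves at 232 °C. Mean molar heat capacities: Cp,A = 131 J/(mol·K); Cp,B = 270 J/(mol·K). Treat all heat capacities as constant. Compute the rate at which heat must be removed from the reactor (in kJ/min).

Extent of reaction ξ = 0.900 × 238 / 2 = 107.1 mol/h
Reaction term: ξ·ΔH°_rxn = 107.1 × -76.6 = -8203.9 kJ/h
Sensible, feed 144→25 °C: -3710.2 kJ/h
Outlet flows (mol/h): A 23.8, B 107.1
Sensible, products 25→232 °C: 6631.2 kJ/h
Q = ΔH = -5282.8 kJ/h = -1.4675 kW
Heat removed = 88.047 kJ/min

Q_out = 88.0 kJ/min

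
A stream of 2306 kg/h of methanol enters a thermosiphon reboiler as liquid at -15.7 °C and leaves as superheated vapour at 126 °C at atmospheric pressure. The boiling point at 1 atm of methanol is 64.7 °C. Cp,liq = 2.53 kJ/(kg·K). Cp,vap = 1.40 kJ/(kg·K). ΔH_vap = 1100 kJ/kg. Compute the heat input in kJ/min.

liquid -15.7→64.7 °C: 203.41 kJ/kg
vaporisation at 64.7 °C: 1100 kJ/kg
vapour 64.7→126 °C: 85.82 kJ/kg
Δh = 203.41 + 1100 + 85.82 = 1389.2 kJ/kg
Q = ṁ·Δh = 2306 kg/h × 1389.2 kJ/kg = 3.2036e+06 kJ/h
|Q| = 889.88 kW = 53393 kJ/min

Q = 53400 kJ/min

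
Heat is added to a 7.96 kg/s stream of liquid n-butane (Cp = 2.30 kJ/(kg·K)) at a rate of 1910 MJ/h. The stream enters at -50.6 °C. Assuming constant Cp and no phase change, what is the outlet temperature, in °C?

T_out = -21.6 °C

Q = 1910 MJ/h = 530.56 kJ/s
ΔT = Q/(ṁ·Cp) = 530.56/(7.96×2.30) = 28.979 K
T_out = -50.6 + 28.979 = -21.621 °C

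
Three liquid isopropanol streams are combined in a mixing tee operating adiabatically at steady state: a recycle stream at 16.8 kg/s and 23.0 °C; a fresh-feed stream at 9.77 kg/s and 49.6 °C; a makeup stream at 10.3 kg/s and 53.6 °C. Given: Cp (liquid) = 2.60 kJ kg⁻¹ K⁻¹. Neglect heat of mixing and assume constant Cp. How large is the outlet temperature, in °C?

Energy balance with Q = 0: Σ ṁᵢCp,ᵢ(T_out − Tᵢ) = 0
Σ ṁᵢCp,ᵢTᵢ = 16.8×2.60×23.0 + 9.77×2.60×49.6 + 10.3×2.60×53.6 = 3700
Σ ṁᵢCp,ᵢ = 16.8×2.60 + 9.77×2.60 + 10.3×2.60 = 95.862
T_out = 3700 / 95.862 = 38.597 °C

T_out = 38.6 °C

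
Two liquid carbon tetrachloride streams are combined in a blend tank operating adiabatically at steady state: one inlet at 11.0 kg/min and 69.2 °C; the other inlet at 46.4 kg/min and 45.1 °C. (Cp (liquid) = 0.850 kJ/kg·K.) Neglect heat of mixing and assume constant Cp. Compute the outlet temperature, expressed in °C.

Adiabatic, steady state ⇒ Σ ṁᵢCp,ᵢ(T_out − Tᵢ) = 0
Σ ṁᵢCp,ᵢTᵢ = 11.0×0.850×69.2 + 46.4×0.850×45.1 = 2425.8
Σ ṁᵢCp,ᵢ = 11.0×0.850 + 46.4×0.850 = 48.79
T_out = 2425.8 / 48.79 = 49.718 °C

T_out = 49.7 °C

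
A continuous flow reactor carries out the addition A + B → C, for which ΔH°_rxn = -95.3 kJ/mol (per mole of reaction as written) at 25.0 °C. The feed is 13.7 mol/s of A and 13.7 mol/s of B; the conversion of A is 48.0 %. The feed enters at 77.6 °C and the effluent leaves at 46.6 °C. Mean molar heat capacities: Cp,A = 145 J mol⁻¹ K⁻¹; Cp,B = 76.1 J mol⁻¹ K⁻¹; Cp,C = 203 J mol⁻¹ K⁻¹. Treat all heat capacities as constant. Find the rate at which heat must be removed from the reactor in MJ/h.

Q_out = 2600 MJ/h

Extent of reaction ξ = 0.480 × 13.7 = 6.576 mol/s
Reaction term: ξ·ΔH°_rxn = 6.576 × -95.3 = -626.69 kJ/s
Sensible, feed 77.6→25 °C: -159.33 kJ/s
Outlet flows (mol/s): A 7.124, B 7.124, C 6.576
Sensible, products 25→46.6 °C: 62.857 kJ/s
Q = ΔH = -723.16 kJ/s = -723.16 kW
Heat removed = 2603.4 MJ/h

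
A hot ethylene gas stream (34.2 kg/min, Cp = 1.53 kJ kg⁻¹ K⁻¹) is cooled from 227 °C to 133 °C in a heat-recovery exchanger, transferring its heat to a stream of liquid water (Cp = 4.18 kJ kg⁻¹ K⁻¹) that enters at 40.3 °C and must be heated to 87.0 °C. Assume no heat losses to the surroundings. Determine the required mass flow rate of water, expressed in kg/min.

Heat released by hot stream: Q = 34.2 × 1.53 × (227 − 133) = 4918.6 kJ/min
Energy balance on cold side (adiabatic exchanger): Q = ṁ_c·Cp_c·(T_c,out − T_c,in)
ṁ_c = 4918.6 / [4.18 × (87.0 − 40.3)] = 25.197 kg/min

ṁ_c = 25.2 kg/min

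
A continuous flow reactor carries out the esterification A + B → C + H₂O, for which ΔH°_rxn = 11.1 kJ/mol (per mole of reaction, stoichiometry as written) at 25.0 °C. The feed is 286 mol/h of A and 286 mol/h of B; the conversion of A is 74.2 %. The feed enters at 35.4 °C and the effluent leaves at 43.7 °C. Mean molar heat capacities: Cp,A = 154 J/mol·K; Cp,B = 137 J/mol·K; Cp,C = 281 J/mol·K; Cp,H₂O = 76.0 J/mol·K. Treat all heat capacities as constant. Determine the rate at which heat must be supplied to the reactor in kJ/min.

Q_in = 55.1 kJ/min

Extent of reaction ξ = 0.742 × 286 = 212.21 mol/h
Reaction term: ξ·ΔH°_rxn = 212.21 × 11.1 = 2355.6 kJ/h
Sensible, feed 35.4→25 °C: -865.55 kJ/h
Outlet flows (mol/h): A 73.788, B 73.788, C 212.21, H₂O 212.21
Sensible, products 25→43.7 °C: 1818.2 kJ/h
Q = ΔH = 3308.2 kJ/h = 0.91896 kW
Heat supplied = 55.137 kJ/min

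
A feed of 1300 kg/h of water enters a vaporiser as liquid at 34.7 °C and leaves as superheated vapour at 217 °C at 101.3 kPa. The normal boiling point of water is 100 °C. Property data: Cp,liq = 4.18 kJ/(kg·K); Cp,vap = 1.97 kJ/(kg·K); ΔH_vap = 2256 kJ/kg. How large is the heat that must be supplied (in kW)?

Q = 996 kW

liquid 34.7→100 °C: 272.95 kJ/kg
vaporisation at 100 °C: 2256 kJ/kg
vapour 100→217 °C: 230.49 kJ/kg
Δh = 272.95 + 2256 + 230.49 = 2759.4 kJ/kg
Q = ṁ·Δh = 1300 kg/h × 2759.4 kJ/kg = 3.5873e+06 kJ/h
|Q| = 996.47 kW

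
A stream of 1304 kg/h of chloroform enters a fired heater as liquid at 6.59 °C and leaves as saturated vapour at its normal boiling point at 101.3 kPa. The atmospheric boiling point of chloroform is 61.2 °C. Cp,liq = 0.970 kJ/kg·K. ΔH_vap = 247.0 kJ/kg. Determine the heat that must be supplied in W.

liquid 6.59→61.2 °C: 52.972 kJ/kg
vaporisation at 61.2 °C: 247 kJ/kg
Δh = 52.972 + 247 = 299.97 kJ/kg
Q = ṁ·Δh = 1304 kg/h × 299.97 kJ/kg = 391160 kJ/h
|Q| = 108.66 kW = 108660 W

Q = 109000 W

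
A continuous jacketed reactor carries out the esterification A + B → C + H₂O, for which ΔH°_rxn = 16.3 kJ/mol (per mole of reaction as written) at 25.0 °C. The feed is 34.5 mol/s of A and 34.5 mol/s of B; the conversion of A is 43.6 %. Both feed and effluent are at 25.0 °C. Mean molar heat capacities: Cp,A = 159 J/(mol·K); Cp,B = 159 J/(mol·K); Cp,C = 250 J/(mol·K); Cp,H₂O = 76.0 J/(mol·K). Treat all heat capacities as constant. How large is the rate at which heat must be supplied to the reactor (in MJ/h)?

Extent of reaction ξ = 0.436 × 34.5 = 15.042 mol/s
Reaction term: ξ·ΔH°_rxn = 15.042 × 16.3 = 245.18 kJ/s
Q = ΔH = 245.18 kJ/s = 245.18 kW
Heat supplied = 882.66 MJ/h

Q_in = 883 MJ/h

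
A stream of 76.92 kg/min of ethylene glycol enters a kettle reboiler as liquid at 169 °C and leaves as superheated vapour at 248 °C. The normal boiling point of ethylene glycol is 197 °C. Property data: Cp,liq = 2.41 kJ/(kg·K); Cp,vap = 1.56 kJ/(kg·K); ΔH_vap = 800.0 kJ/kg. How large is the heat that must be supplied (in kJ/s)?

Q = 1210 kJ/s

liquid 169→197 °C: 67.48 kJ/kg
vaporisation at 197 °C: 800 kJ/kg
vapour 197→248 °C: 79.56 kJ/kg
Δh = 67.48 + 800 + 79.56 = 947.04 kJ/kg
Q = ṁ·Δh = 76.92 kg/min × 947.04 kJ/kg = 72846 kJ/min
|Q| = 1214.1 kW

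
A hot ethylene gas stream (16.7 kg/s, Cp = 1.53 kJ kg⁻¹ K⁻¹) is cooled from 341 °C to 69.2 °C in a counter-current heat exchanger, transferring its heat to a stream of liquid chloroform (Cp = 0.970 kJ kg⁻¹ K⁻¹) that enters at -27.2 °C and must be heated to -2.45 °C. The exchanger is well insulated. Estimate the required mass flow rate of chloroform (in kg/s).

ṁ_c = 289 kg/s

Heat released by hot stream: Q = 16.7 × 1.53 × (341 − 69.2) = 6944.8 kJ/s
Energy balance on cold side (adiabatic exchanger): Q = ṁ_c·Cp_c·(T_c,out − T_c,in)
ṁ_c = 6944.8 / [0.970 × (-2.45 − -27.2)] = 289.27 kg/s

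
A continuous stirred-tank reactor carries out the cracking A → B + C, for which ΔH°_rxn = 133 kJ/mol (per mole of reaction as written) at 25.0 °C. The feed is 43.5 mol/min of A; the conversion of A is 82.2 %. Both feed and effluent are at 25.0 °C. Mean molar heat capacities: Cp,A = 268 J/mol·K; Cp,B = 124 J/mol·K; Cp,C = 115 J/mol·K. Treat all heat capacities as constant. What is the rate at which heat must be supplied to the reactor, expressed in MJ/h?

Q_in = 285 MJ/h

Extent of reaction ξ = 0.822 × 43.5 = 35.757 mol/min
Reaction term: ξ·ΔH°_rxn = 35.757 × 133 = 4755.7 kJ/min
Q = ΔH = 4755.7 kJ/min = 79.261 kW
Heat supplied = 285.34 MJ/h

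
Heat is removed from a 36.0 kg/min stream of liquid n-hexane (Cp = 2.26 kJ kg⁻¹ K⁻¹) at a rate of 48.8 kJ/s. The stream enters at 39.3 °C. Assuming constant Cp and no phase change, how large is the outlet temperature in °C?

T_out = 3.31 °C

Q = 48.8 kJ/s = 2928 kJ/min
ΔT = Q/(ṁ·Cp) = 2928/(36.0×2.26) = 35.988 K
T_out = 39.3 − 35.988 = 3.3118 °C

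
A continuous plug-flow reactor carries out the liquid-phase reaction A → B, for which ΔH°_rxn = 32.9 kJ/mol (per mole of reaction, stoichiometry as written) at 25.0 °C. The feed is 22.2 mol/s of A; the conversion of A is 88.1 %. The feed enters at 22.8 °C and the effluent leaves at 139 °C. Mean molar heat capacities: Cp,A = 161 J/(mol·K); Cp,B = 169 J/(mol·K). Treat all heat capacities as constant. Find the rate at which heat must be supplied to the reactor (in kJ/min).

Q_in = 64600 kJ/min

Extent of reaction ξ = 0.881 × 22.2 = 19.558 mol/s
Reaction term: ξ·ΔH°_rxn = 19.558 × 32.9 = 643.46 kJ/s
Sensible, feed 22.8→25 °C: 7.8632 kJ/s
Outlet flows (mol/s): A 2.6418, B 19.558
Sensible, products 25→139 °C: 425.3 kJ/s
Q = ΔH = 1076.6 kJ/s = 1076.6 kW
Heat supplied = 64597 kJ/min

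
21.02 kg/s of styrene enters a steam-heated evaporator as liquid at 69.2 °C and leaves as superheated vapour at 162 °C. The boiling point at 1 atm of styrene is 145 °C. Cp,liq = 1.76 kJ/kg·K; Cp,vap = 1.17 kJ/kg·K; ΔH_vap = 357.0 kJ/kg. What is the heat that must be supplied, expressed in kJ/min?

Q = 644000 kJ/min

liquid 69.2→145 °C: 133.41 kJ/kg
vaporisation at 145 °C: 357 kJ/kg
vapour 145→162 °C: 19.89 kJ/kg
Δh = 133.41 + 357 + 19.89 = 510.3 kJ/kg
Q = ṁ·Δh = 21.02 kg/s × 510.3 kJ/kg = 10726 kJ/s
|Q| = 10726 kW = 643590 kJ/min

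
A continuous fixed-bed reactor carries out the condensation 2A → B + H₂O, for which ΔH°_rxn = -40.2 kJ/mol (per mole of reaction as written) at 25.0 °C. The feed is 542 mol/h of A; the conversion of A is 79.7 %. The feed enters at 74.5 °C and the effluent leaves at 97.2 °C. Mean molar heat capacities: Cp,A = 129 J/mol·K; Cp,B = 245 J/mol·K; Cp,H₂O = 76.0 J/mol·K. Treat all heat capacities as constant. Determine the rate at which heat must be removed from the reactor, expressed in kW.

Q_out = 1.70 kW

Extent of reaction ξ = 0.797 × 542 / 2 = 215.99 mol/h
Reaction term: ξ·ΔH°_rxn = 215.99 × -40.2 = -8682.7 kJ/h
Sensible, feed 74.5→25 °C: -3460.9 kJ/h
Outlet flows (mol/h): A 110.03, B 215.99, H₂O 215.99
Sensible, products 25→97.2 °C: 6030.5 kJ/h
Q = ΔH = -6113.1 kJ/h = -1.6981 kW
Heat removed = 1.6981 kW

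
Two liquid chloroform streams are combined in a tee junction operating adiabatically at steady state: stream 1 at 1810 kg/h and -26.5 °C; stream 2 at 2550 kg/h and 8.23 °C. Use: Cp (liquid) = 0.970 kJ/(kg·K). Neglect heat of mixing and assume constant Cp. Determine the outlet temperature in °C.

T_out = -6.19 °C

Energy balance with Q = 0: Σ ṁᵢCp,ᵢ(T_out − Tᵢ) = 0
T_out = Σ ṁᵢCp,ᵢTᵢ / Σ ṁᵢCp,ᵢ
      = -26169 / 4229.2 = -6.1877 °C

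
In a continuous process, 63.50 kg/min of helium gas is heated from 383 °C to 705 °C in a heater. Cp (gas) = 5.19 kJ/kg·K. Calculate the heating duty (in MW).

Q = ṁ·Cp·ΔT = 63.50 × 5.19 × (705 − 383) = 106120 kJ/min
Converting: 106120 / 60 s = 1768.7 kW
Heating duty = 1.7687 MW

Q = 1.77 MW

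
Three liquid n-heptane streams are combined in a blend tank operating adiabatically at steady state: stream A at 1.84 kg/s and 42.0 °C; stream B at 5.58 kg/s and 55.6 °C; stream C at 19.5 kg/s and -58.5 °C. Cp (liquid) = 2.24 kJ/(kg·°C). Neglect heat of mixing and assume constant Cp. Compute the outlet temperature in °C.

T_out = -28.0 °C

No heat crosses the boundary, so H_out = H_in.
T_out = Σ ṁᵢCp,ᵢTᵢ / Σ ṁᵢCp,ᵢ
      = -1687.2 / 60.301 = -27.98 °C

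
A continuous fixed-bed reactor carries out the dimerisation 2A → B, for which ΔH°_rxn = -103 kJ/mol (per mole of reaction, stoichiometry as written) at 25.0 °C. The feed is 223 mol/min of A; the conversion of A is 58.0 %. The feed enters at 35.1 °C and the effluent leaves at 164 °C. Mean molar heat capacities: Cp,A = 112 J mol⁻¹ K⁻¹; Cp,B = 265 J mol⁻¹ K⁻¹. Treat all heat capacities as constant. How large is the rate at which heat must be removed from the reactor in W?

Extent of reaction ξ = 0.580 × 223 / 2 = 64.67 mol/min
Reaction term: ξ·ΔH°_rxn = 64.67 × -103 = -6661 kJ/min
Sensible, feed 35.1→25 °C: -252.26 kJ/min
Outlet flows (mol/min): A 93.66, B 64.67
Sensible, products 25→164 °C: 3840.2 kJ/min
Q = ΔH = -3073 kJ/min = -51.217 kW
Heat removed = 51217 W

Q_out = 51200 W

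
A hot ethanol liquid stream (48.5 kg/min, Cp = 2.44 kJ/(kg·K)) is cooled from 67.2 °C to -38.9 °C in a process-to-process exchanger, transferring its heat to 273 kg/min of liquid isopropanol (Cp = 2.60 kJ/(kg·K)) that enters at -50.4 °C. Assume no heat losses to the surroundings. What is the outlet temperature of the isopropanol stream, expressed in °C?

Heat released by hot stream: Q = 48.5 × 2.44 × (67.2 − -38.9) = 12556 kJ/min
Energy balance on cold side (adiabatic exchanger): Q = ṁ_c·Cp_c·(T_c,out − T_c,in)
T_c,out = -50.4 + 12556/(273 × 2.60) = -32.711 °C

T_c,out = -32.7 °C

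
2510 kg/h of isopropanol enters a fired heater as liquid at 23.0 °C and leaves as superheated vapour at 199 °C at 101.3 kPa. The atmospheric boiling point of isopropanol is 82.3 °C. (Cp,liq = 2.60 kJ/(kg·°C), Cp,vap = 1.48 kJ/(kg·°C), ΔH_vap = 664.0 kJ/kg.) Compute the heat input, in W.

Q = 691000 W

liquid 23.0→82.3 °C: 154.18 kJ/kg
vaporisation at 82.3 °C: 664 kJ/kg
vapour 82.3→199 °C: 172.72 kJ/kg
Δh = 154.18 + 664 + 172.72 = 990.9 kJ/kg
Q = ṁ·Δh = 2510 kg/h × 990.9 kJ/kg = 2.4871e+06 kJ/h
|Q| = 690.87 kW = 690870 W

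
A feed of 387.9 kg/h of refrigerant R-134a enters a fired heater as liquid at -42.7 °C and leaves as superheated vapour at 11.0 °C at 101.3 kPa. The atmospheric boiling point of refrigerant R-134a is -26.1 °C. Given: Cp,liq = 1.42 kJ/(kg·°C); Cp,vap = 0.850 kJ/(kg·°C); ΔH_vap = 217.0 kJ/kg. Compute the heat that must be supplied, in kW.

liquid -42.7→-26.1 °C: 23.572 kJ/kg
vaporisation at -26.1 °C: 217 kJ/kg
vapour -26.1→11.0 °C: 31.535 kJ/kg
Δh = 23.572 + 217 + 31.535 = 272.11 kJ/kg
Q = ṁ·Δh = 387.9 kg/h × 272.11 kJ/kg = 105550 kJ/h
|Q| = 29.32 kW

Q = 29.3 kW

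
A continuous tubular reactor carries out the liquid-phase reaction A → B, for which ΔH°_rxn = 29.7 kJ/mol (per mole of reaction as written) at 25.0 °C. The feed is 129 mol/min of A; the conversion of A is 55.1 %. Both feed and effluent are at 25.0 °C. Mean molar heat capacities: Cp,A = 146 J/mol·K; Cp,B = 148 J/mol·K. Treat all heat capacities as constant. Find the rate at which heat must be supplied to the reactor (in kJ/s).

Extent of reaction ξ = 0.551 × 129 = 71.079 mol/min
Reaction term: ξ·ΔH°_rxn = 71.079 × 29.7 = 2111 kJ/min
Q = ΔH = 2111 kJ/min = 35.184 kW
Heat supplied = 35.184 kJ/s

Q_in = 35.2 kJ/s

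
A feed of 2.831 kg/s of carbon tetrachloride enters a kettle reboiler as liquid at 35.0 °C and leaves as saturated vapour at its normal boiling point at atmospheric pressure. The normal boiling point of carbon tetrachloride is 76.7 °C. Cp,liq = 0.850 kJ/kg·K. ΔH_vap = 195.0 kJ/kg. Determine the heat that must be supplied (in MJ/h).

liquid 35.0→76.7 °C: 35.445 kJ/kg
vaporisation at 76.7 °C: 195 kJ/kg
Δh = 35.445 + 195 = 230.44 kJ/kg
Q = ṁ·Δh = 2.831 kg/s × 230.44 kJ/kg = 652.39 kJ/s
|Q| = 652.39 kW = 2348.6 MJ/h

Q = 2350 MJ/h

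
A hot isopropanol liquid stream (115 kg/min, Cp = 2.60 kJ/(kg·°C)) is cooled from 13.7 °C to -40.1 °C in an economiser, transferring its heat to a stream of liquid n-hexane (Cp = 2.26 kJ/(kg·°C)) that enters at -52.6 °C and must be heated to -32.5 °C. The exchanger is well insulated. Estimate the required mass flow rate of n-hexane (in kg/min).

Heat released by hot stream: Q = 115 × 2.60 × (13.7 − -40.1) = 16086 kJ/min
Energy balance on cold side (adiabatic exchanger): Q = ṁ_c·Cp_c·(T_c,out − T_c,in)
ṁ_c = 16086 / [2.26 × (-32.5 − -52.6)] = 354.12 kg/min

ṁ_c = 354 kg/min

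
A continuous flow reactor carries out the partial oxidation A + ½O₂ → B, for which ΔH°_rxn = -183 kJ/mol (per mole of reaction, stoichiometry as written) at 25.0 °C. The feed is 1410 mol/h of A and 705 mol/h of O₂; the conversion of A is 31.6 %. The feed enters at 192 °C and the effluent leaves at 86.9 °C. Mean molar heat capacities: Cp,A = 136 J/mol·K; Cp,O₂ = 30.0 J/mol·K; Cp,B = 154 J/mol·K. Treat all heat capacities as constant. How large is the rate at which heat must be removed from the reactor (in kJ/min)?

Q_out = 1730 kJ/min

Extent of reaction ξ = 0.316 × 1410 = 445.56 mol/h
Reaction term: ξ·ΔH°_rxn = 445.56 × -183 = -81537 kJ/h
Sensible, feed 192→25 °C: -35556 kJ/h
Outlet flows (mol/h): A 964.44, O₂ 482.22, B 445.56
Sensible, products 25→86.9 °C: 13262 kJ/h
Q = ΔH = -103830 kJ/h = -28.842 kW
Heat removed = 1730.5 kJ/min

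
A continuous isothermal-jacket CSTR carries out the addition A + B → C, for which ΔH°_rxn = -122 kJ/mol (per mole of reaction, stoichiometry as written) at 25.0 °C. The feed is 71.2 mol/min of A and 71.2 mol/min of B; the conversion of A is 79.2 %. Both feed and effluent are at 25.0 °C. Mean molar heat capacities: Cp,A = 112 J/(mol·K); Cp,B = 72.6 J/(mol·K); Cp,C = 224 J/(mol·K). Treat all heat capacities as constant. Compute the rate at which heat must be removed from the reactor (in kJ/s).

Extent of reaction ξ = 0.792 × 71.2 = 56.39 mol/min
Reaction term: ξ·ΔH°_rxn = 56.39 × -122 = -6879.6 kJ/min
Q = ΔH = -6879.6 kJ/min = -114.66 kW
Heat removed = 114.66 kJ/s

Q_out = 115 kJ/s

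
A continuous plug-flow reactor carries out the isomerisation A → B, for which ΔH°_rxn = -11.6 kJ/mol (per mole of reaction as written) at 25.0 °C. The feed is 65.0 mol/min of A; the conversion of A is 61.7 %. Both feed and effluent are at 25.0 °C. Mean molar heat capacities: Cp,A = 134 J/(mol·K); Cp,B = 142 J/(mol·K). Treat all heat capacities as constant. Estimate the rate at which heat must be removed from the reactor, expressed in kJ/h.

Q_out = 27900 kJ/h

Extent of reaction ξ = 0.617 × 65.0 = 40.105 mol/min
Reaction term: ξ·ΔH°_rxn = 40.105 × -11.6 = -465.22 kJ/min
Q = ΔH = -465.22 kJ/min = -7.7536 kW
Heat removed = 27913 kJ/h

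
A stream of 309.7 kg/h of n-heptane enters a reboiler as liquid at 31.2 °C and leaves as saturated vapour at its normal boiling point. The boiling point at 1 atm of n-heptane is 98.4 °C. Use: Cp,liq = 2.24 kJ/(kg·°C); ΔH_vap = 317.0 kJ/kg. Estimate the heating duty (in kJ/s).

Q = 40.2 kJ/s

liquid 31.2→98.4 °C: 150.53 kJ/kg
vaporisation at 98.4 °C: 317 kJ/kg
Δh = 150.53 + 317 = 467.53 kJ/kg
Q = ṁ·Δh = 309.7 kg/h × 467.53 kJ/kg = 144790 kJ/h
|Q| = 40.22 kW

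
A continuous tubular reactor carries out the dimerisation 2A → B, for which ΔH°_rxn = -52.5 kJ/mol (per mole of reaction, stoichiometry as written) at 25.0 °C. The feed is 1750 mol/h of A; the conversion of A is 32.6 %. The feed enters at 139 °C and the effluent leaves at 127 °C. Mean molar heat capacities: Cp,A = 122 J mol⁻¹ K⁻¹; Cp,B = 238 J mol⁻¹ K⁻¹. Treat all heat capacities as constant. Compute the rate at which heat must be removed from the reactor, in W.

Q_out = 4920 W

Extent of reaction ξ = 0.326 × 1750 / 2 = 285.25 mol/h
Reaction term: ξ·ΔH°_rxn = 285.25 × -52.5 = -14976 kJ/h
Sensible, feed 139→25 °C: -24339 kJ/h
Outlet flows (mol/h): A 1179.5, B 285.25
Sensible, products 25→127 °C: 21602 kJ/h
Q = ΔH = -17712 kJ/h = -4.9201 kW
Heat removed = 4920.1 W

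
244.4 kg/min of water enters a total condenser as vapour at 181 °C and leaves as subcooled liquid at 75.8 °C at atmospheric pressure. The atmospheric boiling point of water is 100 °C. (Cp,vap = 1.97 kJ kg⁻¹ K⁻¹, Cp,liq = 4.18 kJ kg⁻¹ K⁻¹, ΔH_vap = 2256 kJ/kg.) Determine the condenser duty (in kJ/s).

vapour 181→100 °C: -159.57 kJ/kg
condensation at 100 °C: -2256 kJ/kg
liquid 100→75.8 °C: -101.16 kJ/kg
Δh = -159.57 + -2256 + -101.16 = -2516.7 kJ/kg
Q = ṁ·Δh = 244.4 kg/min × -2516.7 kJ/kg = -615090 kJ/min
|Q| = 10251 kW

Q_c = 10300 kJ/s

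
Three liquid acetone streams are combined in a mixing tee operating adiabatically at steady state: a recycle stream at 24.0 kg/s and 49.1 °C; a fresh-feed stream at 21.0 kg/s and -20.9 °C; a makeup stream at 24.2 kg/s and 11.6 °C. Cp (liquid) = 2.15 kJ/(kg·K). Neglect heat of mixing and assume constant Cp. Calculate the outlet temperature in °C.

No heat crosses the boundary, so H_out = H_in.
T_out = Σ ṁᵢCp,ᵢTᵢ / Σ ṁᵢCp,ᵢ
      = 2193.5 / 148.78 = 14.743 °C

T_out = 14.7 °C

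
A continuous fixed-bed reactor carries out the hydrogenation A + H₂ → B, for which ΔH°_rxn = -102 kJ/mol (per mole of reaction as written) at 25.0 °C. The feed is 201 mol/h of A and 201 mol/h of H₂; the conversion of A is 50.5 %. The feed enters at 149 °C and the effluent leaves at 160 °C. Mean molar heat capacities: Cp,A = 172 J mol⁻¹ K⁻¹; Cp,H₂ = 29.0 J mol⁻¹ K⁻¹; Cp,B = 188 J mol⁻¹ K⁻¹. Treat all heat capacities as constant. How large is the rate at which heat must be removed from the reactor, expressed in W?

Extent of reaction ξ = 0.505 × 201 = 101.5 mol/h
Reaction term: ξ·ΔH°_rxn = 101.5 × -102 = -10354 kJ/h
Sensible, feed 149→25 °C: -5009.7 kJ/h
Outlet flows (mol/h): A 99.495, H₂ 99.495, B 101.5
Sensible, products 25→160 °C: 5276 kJ/h
Q = ΔH = -10087 kJ/h = -2.802 kW
Heat removed = 2802 W

Q_out = 2800 W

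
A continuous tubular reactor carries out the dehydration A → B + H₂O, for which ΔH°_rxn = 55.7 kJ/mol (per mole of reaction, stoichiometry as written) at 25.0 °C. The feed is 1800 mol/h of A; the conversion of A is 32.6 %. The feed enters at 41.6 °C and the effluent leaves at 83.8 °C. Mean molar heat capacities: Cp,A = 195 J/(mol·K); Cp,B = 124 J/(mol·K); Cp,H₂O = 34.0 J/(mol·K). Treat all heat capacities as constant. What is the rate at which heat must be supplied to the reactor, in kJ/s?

Q_in = 12.8 kJ/s

Extent of reaction ξ = 0.326 × 1800 = 586.8 mol/h
Reaction term: ξ·ΔH°_rxn = 586.8 × 55.7 = 32685 kJ/h
Sensible, feed 41.6→25 °C: -5826.6 kJ/h
Outlet flows (mol/h): A 1213.2, B 586.8, H₂O 586.8
Sensible, products 25→83.8 °C: 19362 kJ/h
Q = ΔH = 46220 kJ/h = 12.839 kW
Heat supplied = 12.839 kJ/s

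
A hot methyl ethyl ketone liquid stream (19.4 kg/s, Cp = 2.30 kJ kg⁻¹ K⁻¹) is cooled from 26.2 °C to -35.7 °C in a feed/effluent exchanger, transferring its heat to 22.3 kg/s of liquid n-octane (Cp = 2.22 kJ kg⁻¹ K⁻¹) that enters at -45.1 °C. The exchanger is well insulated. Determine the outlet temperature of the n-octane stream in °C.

Heat released by hot stream: Q = 19.4 × 2.30 × (26.2 − -35.7) = 2762 kJ/s
Energy balance on cold side (adiabatic exchanger): Q = ṁ_c·Cp_c·(T_c,out − T_c,in)
T_c,out = -45.1 + 2762/(22.3 × 2.22) = 10.691 °C

T_c,out = 10.7 °C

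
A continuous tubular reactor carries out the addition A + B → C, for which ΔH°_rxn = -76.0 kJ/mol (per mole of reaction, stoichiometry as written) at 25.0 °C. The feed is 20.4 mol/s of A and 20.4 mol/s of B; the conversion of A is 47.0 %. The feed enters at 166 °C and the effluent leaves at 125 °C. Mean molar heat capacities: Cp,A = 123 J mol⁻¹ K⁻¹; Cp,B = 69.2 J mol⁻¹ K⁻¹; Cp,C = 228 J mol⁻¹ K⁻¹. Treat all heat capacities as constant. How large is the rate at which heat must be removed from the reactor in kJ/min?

Q_out = 51300 kJ/min

Extent of reaction ξ = 0.470 × 20.4 = 9.588 mol/s
Reaction term: ξ·ΔH°_rxn = 9.588 × -76.0 = -728.69 kJ/s
Sensible, feed 166→25 °C: -552.84 kJ/s
Outlet flows (mol/s): A 10.812, B 10.812, C 9.588
Sensible, products 25→125 °C: 426.41 kJ/s
Q = ΔH = -855.12 kJ/s = -855.12 kW
Heat removed = 51307 kJ/min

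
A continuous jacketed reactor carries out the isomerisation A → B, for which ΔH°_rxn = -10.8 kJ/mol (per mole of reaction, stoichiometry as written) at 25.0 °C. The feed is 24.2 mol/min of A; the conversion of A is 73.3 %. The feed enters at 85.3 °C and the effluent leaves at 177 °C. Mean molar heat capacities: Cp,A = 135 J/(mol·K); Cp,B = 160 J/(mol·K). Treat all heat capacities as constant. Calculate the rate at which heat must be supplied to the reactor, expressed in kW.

Q_in = 2.92 kW

Extent of reaction ξ = 0.733 × 24.2 = 17.739 mol/min
Reaction term: ξ·ΔH°_rxn = 17.739 × -10.8 = -191.58 kJ/min
Sensible, feed 85.3→25 °C: -197 kJ/min
Outlet flows (mol/min): A 6.4614, B 17.739
Sensible, products 25→177 °C: 563.99 kJ/min
Q = ΔH = 175.41 kJ/min = 2.9236 kW
Heat supplied = 2.9236 kW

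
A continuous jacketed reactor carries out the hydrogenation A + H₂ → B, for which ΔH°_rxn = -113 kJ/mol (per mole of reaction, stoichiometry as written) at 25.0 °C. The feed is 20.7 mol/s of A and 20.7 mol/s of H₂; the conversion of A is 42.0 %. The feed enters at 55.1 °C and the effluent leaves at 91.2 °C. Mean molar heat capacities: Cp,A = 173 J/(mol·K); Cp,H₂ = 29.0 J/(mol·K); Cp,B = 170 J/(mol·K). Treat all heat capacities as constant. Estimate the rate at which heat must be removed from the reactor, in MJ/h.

Q_out = 3060 MJ/h

Extent of reaction ξ = 0.420 × 20.7 = 8.694 mol/s
Reaction term: ξ·ΔH°_rxn = 8.694 × -113 = -982.42 kJ/s
Sensible, feed 55.1→25 °C: -125.86 kJ/s
Outlet flows (mol/s): A 12.006, H₂ 12.006, B 8.694
Sensible, products 25→91.2 °C: 258.39 kJ/s
Q = ΔH = -849.89 kJ/s = -849.89 kW
Heat removed = 3059.6 MJ/h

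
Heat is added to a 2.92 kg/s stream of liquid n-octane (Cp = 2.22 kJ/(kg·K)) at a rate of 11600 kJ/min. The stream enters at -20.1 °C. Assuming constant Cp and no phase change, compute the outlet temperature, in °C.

T_out = 9.72 °C

Q = 11600 kJ/min = 193.33 kJ/s
ΔT = Q/(ṁ·Cp) = 193.33/(2.92×2.22) = 29.824 K
T_out = -20.1 + 29.824 = 9.7243 °C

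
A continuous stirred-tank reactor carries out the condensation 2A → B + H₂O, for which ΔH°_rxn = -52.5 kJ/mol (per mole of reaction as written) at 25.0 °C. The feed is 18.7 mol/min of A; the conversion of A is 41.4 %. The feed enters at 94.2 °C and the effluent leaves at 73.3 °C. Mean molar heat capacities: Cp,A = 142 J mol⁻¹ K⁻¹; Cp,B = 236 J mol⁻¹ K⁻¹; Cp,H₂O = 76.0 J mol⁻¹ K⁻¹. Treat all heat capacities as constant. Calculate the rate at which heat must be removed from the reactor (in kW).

Extent of reaction ξ = 0.414 × 18.7 / 2 = 3.8709 mol/min
Reaction term: ξ·ΔH°_rxn = 3.8709 × -52.5 = -203.22 kJ/min
Sensible, feed 94.2→25 °C: -183.75 kJ/min
Outlet flows (mol/min): A 10.958, B 3.8709, H₂O 3.8709
Sensible, products 25→73.3 °C: 133.49 kJ/min
Q = ΔH = -253.49 kJ/min = -4.2248 kW
Heat removed = 4.2248 kW

Q_out = 4.22 kW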